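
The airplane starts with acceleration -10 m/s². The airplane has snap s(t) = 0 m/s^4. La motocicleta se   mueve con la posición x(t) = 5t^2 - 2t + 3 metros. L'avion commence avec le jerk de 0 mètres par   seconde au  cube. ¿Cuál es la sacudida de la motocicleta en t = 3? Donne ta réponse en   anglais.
We must differentiate our position equation x(t) = 5·t^2 - 2·t + 3 3 times. Taking d/dt of x(t), we find v(t) = 10·t - 2. Taking d/dt of v(t), we find a(t) = 10. Differentiating acceleration, we get jerk: j(t) = 0. Using j(t) = 0 and substituting t = 3, we find j = 0.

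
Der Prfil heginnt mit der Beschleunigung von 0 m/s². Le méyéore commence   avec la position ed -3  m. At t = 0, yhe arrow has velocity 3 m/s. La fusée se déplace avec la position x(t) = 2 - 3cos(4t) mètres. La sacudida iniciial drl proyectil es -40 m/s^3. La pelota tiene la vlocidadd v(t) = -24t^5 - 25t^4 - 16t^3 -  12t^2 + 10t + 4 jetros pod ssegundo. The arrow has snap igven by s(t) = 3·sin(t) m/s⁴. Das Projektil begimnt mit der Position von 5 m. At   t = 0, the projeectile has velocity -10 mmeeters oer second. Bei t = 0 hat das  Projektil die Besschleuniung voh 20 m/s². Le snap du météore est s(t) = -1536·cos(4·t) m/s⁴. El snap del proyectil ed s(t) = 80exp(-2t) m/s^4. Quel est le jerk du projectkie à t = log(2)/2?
Nous devons intégrer notre équation du snap s(t) = 80·exp(-2·t) 1 fois. La primitive du snap, avec j(0) = -40, donne le jerk: j(t) = -40·exp(-2·t). En utilisant j(t) = -40·exp(-2·t) et en substituant t = log(2)/2, nous trouvons j = -20.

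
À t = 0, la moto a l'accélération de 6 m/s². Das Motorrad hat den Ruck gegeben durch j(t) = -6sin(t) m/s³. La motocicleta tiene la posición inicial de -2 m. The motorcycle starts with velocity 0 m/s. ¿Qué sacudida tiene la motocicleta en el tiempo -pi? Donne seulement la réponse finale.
La respuesta es 0.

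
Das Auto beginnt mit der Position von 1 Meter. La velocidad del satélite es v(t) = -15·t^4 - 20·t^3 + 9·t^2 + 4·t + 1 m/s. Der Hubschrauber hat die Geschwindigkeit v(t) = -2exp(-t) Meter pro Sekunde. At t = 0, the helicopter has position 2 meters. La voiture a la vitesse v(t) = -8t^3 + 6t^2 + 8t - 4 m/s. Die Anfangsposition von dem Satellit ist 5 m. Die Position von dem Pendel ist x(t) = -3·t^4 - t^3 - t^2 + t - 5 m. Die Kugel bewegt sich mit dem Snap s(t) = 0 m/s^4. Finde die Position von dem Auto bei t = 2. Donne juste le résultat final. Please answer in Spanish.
En t = 2, x = -7.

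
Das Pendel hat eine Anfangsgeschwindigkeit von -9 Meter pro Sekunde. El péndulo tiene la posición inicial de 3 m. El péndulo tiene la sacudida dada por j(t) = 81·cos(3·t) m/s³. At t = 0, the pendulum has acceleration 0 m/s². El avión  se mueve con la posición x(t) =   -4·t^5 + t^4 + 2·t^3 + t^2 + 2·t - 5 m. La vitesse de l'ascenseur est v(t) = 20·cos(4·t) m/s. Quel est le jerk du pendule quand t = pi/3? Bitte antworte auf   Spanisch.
De la ecuación de la sacudida j(t) = 81·cos(3·t), sustituimos t = pi/3 para obtener j = -81.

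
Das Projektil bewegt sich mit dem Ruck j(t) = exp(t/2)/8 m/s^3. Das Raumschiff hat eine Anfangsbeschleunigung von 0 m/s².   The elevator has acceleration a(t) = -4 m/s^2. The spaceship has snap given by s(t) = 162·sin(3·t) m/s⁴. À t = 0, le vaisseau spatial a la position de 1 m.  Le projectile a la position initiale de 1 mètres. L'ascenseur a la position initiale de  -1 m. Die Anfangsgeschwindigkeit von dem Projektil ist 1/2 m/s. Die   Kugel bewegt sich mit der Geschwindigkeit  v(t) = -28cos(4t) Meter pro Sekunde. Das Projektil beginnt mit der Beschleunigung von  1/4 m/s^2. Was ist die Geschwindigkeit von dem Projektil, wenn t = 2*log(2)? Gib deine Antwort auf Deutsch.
Um dies zu lösen, müssen wir 2 Stammfunktionen unserer Gleichung für den Ruck j(t) = exp(t/2)/8 finden. Das Integral von dem Ruck ist die Beschleunigung. Mit a(0) = 1/4 erhalten wir a(t) = exp(t/2)/4. Das Integral von der Beschleunigung ist die Geschwindigkeit. Mit v(0) = 1/2 erhalten wir v(t) = exp(t/2)/2. Wir haben die Geschwindigkeit v(t) = exp(t/2)/2. Durch Einsetzen von t = 2*log(2): v(2*log(2)) = 1.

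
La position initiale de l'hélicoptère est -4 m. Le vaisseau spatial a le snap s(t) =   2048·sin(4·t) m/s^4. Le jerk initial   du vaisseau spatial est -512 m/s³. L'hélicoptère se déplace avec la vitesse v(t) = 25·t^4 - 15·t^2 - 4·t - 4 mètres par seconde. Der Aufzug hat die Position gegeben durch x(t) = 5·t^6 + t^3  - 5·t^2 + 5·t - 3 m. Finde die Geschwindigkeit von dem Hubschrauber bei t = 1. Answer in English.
From the given velocity equation v(t) = 25·t^4 - 15·t^2 - 4·t - 4, we substitute t = 1 to get v = 2.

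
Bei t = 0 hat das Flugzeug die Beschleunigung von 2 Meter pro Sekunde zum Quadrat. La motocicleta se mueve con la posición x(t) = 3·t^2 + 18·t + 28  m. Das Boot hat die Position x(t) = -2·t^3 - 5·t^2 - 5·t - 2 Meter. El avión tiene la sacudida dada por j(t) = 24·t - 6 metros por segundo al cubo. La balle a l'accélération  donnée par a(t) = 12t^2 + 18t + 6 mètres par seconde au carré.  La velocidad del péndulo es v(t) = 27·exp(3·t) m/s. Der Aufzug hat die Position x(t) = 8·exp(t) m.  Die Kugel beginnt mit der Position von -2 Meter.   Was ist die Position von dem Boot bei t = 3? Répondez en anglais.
From the given position equation x(t) = -2·t^3 - 5·t^2 - 5·t - 2, we substitute t = 3 to get x = -116.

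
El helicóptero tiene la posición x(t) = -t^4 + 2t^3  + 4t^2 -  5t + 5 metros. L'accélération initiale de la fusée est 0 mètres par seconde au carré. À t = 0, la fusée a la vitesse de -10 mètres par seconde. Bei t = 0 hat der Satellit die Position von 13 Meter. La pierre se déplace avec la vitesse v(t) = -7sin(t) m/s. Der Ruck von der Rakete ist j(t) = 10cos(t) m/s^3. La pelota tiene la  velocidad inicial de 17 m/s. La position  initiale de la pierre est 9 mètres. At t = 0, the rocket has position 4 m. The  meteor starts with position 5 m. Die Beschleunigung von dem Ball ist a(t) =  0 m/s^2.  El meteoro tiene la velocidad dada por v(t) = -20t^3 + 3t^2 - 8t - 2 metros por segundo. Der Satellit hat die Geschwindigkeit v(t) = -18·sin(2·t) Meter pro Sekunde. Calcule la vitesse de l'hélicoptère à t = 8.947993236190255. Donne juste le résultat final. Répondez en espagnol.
v(8.947993236190255) = -2318.75752728252.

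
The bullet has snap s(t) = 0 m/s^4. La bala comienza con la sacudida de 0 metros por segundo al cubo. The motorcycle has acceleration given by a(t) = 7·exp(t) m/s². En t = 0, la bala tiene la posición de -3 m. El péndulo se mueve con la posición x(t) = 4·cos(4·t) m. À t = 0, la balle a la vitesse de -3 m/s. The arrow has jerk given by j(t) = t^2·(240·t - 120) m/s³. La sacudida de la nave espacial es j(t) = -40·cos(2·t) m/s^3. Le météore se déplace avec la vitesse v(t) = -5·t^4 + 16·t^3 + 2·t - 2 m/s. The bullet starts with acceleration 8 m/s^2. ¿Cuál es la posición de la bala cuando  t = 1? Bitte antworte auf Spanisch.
Para resolver esto, necesitamos tomar 4 integrales de nuestra ecuación del snap s(t) = 0. Integrando el snap y usando la condición inicial j(0) = 0, obtenemos j(t) = 0. Integrando la sacudida y usando la condición inicial a(0) = 8, obtenemos a(t) = 8. Integrando la aceleración y usando la condición inicial v(0) = -3, obtenemos v(t) = 8·t - 3. La antiderivada de la velocidad, con x(0) = -3, da la posición: x(t) = 4·t^2 - 3·t - 3. De la ecuación de la posición x(t) = 4·t^2 - 3·t - 3, sustituimos t = 1 para obtener x = -2.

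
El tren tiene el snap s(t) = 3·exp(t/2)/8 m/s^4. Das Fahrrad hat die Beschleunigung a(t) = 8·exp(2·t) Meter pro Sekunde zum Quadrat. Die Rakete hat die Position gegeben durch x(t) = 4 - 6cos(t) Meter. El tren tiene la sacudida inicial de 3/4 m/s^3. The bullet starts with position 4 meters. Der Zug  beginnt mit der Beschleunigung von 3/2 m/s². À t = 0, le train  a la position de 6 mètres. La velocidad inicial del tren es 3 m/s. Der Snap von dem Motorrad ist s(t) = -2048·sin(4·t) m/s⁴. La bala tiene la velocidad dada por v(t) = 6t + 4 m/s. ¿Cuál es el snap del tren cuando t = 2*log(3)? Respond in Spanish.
Tenemos el snap s(t) = 3·exp(t/2)/8. Sustituyendo t = 2*log(3): s(2*log(3)) = 9/8.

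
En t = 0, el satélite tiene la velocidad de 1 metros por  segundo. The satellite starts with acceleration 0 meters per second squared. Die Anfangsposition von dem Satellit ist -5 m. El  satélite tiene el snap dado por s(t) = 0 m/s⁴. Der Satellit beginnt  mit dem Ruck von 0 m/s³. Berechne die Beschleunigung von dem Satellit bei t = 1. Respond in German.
Um dies zu lösen, müssen wir 2 Stammfunktionen unserer Gleichung für den Snap s(t) = 0 finden. Die Stammfunktion von dem Snap ist der Ruck. Mit j(0) = 0 erhalten wir j(t) = 0. Das Integral von dem Ruck ist die Beschleunigung. Mit a(0) = 0 erhalten wir a(t) = 0. Wir haben die Beschleunigung a(t) = 0. Durch Einsetzen von t = 1: a(1) = 0.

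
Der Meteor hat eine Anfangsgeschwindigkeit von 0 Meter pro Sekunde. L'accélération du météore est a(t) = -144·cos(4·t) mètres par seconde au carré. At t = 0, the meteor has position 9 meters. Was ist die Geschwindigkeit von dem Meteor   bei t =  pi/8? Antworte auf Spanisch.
Para resolver esto, necesitamos tomar 1 integral de nuestra ecuación de la aceleración a(t) = -144·cos(4·t). La integral de la aceleración, con v(0) = 0, da la velocidad: v(t) = -36·sin(4·t). De la ecuación de la velocidad v(t) = -36·sin(4·t), sustituimos t = pi/8 para obtener v = -36.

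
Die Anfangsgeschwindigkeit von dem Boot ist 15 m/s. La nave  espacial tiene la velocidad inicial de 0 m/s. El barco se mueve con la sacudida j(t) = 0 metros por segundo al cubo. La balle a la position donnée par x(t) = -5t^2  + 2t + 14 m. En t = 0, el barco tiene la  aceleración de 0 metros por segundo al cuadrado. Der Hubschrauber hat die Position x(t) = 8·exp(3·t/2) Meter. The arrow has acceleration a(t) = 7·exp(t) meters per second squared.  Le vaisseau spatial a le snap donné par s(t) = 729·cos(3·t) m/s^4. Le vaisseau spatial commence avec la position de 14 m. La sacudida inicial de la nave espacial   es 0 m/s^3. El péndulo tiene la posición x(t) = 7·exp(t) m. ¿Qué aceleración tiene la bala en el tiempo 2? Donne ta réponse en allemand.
Um dies zu lösen, müssen wir 2 Ableitungen unserer Gleichung für die Position x(t) = -5·t^2 + 2·t + 14 nehmen. Die Ableitung von der Position ergibt die Geschwindigkeit: v(t) = 2 - 10·t. Durch Ableiten von der Geschwindigkeit erhalten wir die Beschleunigung: a(t) = -10. Wir haben die Beschleunigung a(t) = -10. Durch Einsetzen von t = 2: a(2) = -10.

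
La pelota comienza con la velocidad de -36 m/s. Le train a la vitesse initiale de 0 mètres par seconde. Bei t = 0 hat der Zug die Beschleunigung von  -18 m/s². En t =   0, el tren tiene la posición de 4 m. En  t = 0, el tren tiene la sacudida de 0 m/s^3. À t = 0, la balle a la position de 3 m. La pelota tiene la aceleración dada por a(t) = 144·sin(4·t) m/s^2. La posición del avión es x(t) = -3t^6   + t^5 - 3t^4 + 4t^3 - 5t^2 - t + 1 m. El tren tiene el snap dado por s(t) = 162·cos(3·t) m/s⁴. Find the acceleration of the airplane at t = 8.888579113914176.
Starting from position x(t) = -3·t^6 + t^5 - 3·t^4 + 4·t^3 - 5·t^2 - t + 1, we take 2 derivatives. Differentiating position, we get velocity: v(t) = -18·t^5 + 5·t^4 - 12·t^3 + 12·t^2 - 10·t - 1. Taking d/dt of v(t), we find a(t) = -90·t^4 + 20·t^3 - 36·t^2 + 24·t - 10. From the given acceleration equation a(t) = -90·t^4 + 20·t^3 - 36·t^2 + 24·t - 10, we substitute t = 8.888579113914176 to get a = -550382.999588588.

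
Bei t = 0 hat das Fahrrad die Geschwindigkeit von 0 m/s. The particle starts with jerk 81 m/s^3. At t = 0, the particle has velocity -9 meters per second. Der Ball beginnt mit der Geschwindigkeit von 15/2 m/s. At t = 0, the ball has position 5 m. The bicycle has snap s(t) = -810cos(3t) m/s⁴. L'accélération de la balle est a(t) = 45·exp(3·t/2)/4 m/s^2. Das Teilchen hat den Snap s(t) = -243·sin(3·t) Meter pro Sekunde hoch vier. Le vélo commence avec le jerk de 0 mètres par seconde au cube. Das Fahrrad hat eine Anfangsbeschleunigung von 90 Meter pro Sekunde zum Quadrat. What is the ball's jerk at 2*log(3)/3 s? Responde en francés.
Nous devons dériver notre équation de l'accélération a(t) = 45·exp(3·t/2)/4 1 fois. En dérivant l'accélération, nous obtenons le jerk: j(t) = 135·exp(3·t/2)/8. En utilisant j(t) = 135·exp(3·t/2)/8 et en substituant t = 2*log(3)/3, nous trouvons j = 405/8.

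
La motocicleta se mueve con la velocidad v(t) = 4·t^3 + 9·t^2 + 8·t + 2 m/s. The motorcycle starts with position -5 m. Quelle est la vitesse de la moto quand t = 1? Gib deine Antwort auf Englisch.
Using v(t) = 4·t^3 + 9·t^2 + 8·t + 2 and substituting t = 1, we find v = 23.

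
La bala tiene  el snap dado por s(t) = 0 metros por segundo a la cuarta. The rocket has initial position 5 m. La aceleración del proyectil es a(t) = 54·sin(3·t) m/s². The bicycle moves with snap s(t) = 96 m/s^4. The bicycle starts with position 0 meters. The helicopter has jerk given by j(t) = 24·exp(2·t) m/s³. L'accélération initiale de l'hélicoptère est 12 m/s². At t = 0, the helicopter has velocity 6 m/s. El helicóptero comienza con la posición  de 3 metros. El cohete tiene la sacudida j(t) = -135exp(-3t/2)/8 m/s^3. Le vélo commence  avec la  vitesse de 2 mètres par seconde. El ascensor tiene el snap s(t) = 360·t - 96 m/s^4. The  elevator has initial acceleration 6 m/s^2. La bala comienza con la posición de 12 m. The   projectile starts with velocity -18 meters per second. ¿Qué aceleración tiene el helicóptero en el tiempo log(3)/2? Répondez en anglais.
To solve this, we need to take 1 antiderivative of our jerk equation j(t) = 24·exp(2·t). The antiderivative of jerk, with a(0) = 12, gives acceleration: a(t) = 12·exp(2·t). From the given acceleration equation a(t) = 12·exp(2·t), we substitute t = log(3)/2 to get a = 36.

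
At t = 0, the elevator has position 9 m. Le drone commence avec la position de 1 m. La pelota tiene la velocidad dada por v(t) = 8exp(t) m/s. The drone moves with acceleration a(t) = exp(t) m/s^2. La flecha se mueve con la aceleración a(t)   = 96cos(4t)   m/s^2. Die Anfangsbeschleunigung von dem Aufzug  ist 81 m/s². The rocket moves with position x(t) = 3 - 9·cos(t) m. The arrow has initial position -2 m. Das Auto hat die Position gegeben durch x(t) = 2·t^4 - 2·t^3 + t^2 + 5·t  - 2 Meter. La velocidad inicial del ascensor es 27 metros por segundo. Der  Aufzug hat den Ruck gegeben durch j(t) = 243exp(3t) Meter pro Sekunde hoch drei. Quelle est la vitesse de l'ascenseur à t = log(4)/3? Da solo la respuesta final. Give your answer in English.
At t = log(4)/3, v = 108.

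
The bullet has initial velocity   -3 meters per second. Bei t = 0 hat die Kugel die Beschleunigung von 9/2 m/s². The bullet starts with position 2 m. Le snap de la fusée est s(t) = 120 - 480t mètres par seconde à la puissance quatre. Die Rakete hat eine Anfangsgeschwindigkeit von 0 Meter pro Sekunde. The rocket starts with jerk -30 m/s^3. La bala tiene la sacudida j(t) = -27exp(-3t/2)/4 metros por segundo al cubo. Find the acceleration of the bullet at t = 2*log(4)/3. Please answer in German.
Um dies zu lösen, müssen wir 1 Integral unserer Gleichung für den Ruck j(t) = -27·exp(-3·t/2)/4 finden. Durch Integration von dem Ruck und Verwendung der Anfangsbedingung a(0) = 9/2, erhalten wir a(t) = 9·exp(-3·t/2)/2. Wir haben die Beschleunigung a(t) = 9·exp(-3·t/2)/2. Durch Einsetzen von t = 2*log(4)/3: a(2*log(4)/3) = 9/8.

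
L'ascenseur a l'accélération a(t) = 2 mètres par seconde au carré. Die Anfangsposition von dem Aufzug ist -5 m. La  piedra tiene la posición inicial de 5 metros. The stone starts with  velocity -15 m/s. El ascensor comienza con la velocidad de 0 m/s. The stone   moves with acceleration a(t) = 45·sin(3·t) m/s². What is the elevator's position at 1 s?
To solve this, we need to take 2 integrals of our acceleration equation a(t) = 2. The integral of acceleration is velocity. Using v(0) = 0, we get v(t) = 2·t. The antiderivative of velocity is position. Using x(0) = -5, we get x(t) = t^2 - 5. From the given position equation x(t) = t^2 - 5, we substitute t = 1 to get x = -4.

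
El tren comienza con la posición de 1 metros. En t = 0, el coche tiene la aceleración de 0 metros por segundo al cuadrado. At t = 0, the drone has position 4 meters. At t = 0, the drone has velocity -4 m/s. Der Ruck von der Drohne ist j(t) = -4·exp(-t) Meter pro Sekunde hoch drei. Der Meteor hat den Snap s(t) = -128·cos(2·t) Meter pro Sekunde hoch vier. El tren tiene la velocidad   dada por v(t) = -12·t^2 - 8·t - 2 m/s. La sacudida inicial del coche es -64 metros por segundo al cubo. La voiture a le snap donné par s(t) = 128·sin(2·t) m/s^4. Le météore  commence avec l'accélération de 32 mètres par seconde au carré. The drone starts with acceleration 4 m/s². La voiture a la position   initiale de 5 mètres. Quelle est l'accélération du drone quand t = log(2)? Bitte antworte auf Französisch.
Nous devons trouver la primitive de notre équation du jerk j(t) = -4·exp(-t) 1 fois. L'intégrale du jerk est l'accélération. En utilisant a(0) = 4, nous obtenons a(t) = 4·exp(-t). En utilisant a(t) = 4·exp(-t) et en substituant t = log(2), nous trouvons a = 2.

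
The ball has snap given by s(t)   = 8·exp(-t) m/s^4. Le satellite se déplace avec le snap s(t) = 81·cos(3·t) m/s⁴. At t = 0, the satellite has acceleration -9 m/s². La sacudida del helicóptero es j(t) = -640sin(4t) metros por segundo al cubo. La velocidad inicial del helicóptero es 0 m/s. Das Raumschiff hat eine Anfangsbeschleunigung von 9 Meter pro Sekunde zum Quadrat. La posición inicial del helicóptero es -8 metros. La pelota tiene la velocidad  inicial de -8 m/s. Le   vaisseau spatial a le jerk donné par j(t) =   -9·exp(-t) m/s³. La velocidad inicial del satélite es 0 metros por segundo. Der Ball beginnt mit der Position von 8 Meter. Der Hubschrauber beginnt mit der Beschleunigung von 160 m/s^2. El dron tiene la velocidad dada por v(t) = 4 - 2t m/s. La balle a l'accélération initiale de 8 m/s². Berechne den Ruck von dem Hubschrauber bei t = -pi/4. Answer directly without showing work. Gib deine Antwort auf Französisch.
j(-pi/4) = 0.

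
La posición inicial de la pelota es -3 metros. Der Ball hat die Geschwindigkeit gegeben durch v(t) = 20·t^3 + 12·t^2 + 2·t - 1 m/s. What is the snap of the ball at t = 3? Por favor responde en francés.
Nous devons dériver notre équation de la vitesse v(t) = 20·t^3 + 12·t^2 + 2·t - 1 3 fois. En dérivant la vitesse, nous obtenons l'accélération: a(t) = 60·t^2 + 24·t + 2. La dérivée de l'accélération donne le jerk: j(t) = 120·t + 24. En prenant d/dt de j(t), nous trouvons s(t) = 120. En utilisant s(t) = 120 et en substituant t = 3, nous trouvons s = 120.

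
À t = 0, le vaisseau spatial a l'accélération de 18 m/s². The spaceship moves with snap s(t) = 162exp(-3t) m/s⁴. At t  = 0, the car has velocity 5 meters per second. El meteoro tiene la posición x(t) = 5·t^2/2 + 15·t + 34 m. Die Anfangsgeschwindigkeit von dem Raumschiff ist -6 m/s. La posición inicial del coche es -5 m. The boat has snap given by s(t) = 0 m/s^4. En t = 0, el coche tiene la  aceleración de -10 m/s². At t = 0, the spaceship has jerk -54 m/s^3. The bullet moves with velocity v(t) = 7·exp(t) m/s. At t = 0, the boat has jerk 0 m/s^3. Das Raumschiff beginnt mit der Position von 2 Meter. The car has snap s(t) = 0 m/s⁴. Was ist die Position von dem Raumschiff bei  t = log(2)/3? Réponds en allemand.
Um dies zu lösen, müssen wir 4 Integrale unserer Gleichung für den Snap s(t) = 162·exp(-3·t) finden. Die Stammfunktion von dem Snap ist der Ruck. Mit j(0) = -54 erhalten wir j(t) = -54·exp(-3·t). Das Integral von dem Ruck ist die Beschleunigung. Mit a(0) = 18 erhalten wir a(t) = 18·exp(-3·t). Mit ∫a(t)dt und Anwendung von v(0) = -6, finden wir v(t) = -6·exp(-3·t). Durch Integration von der Geschwindigkeit und Verwendung der Anfangsbedingung x(0) = 2, erhalten wir x(t) = 2·exp(-3·t). Wir haben die Position x(t) = 2·exp(-3·t). Durch Einsetzen von t = log(2)/3: x(log(2)/3) = 1.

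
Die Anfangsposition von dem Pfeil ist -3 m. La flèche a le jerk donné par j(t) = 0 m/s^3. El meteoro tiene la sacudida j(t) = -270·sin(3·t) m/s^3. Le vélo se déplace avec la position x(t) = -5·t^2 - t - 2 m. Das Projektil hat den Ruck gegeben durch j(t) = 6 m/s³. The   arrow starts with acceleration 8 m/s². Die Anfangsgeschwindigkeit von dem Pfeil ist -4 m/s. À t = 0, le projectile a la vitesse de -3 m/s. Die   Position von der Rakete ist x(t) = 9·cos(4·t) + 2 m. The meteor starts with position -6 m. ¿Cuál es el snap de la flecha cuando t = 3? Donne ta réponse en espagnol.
Debemos derivar nuestra ecuación de la sacudida j(t) = 0 1 vez. La derivada de la sacudida da el snap: s(t) = 0. Usando s(t) = 0 y sustituyendo t = 3, encontramos s = 0.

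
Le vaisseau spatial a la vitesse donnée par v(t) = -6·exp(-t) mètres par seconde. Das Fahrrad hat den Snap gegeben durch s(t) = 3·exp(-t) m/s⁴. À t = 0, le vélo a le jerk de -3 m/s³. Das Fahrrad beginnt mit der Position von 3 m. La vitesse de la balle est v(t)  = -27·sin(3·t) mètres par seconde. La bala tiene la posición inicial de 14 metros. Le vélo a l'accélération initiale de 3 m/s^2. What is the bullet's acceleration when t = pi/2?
To solve this, we need to take 1 derivative of our velocity equation v(t) = -27·sin(3·t). Differentiating velocity, we get acceleration: a(t) = -81·cos(3·t). Using a(t) = -81·cos(3·t) and substituting t = pi/2, we find a = 0.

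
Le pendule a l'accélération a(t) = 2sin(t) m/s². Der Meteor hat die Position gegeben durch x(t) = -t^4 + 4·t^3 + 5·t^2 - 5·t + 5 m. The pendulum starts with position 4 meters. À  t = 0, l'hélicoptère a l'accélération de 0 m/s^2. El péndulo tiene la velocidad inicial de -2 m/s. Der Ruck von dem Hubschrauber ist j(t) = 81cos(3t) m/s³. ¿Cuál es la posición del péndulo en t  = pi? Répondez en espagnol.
Debemos encontrar la antiderivada de nuestra ecuación de la aceleración a(t) = 2·sin(t) 2 veces. La antiderivada de la aceleración, con v(0) = -2, da la velocidad: v(t) = -2·cos(t). La integral de la velocidad, con x(0) = 4, da la posición: x(t) = 4 - 2·sin(t). Usando x(t) = 4 - 2·sin(t) y sustituyendo t = pi, encontramos x = 4.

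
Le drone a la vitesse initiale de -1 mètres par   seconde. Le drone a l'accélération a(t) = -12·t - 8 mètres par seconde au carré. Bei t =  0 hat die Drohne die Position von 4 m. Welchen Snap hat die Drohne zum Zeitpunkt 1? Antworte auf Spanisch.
Partiendo de la aceleración a(t) = -12·t - 8, tomamos 2 derivadas. La derivada de la aceleración da la sacudida: j(t) = -12. Tomando d/dt de j(t), encontramos s(t) = 0. Tenemos el snap s(t) = 0. Sustituyendo t = 1: s(1) = 0.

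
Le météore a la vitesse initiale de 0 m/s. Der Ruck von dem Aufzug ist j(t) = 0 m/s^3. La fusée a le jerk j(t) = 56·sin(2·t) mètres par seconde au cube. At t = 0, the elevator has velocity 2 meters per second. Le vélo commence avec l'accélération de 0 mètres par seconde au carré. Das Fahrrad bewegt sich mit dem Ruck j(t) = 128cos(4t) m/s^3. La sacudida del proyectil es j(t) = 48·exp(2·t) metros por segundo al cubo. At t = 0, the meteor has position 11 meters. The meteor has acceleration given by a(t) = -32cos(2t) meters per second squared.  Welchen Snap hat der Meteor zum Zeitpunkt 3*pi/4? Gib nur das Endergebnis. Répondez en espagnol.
s(3*pi/4) = 0.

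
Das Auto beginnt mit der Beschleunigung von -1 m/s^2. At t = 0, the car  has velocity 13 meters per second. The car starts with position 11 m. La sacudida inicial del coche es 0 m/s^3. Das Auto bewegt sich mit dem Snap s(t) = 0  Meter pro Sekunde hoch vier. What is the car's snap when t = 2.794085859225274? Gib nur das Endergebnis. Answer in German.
Bei t = 2.794085859225274, s = 0.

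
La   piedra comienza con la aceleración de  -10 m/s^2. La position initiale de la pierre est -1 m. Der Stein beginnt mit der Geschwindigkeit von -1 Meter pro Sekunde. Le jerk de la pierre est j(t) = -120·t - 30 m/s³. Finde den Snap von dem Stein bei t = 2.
Wir müssen unsere Gleichung für den Ruck j(t) = -120·t - 30 1-mal ableiten. Mit d/dt von j(t) finden wir s(t) = -120. Wir haben den Snap s(t) = -120. Durch Einsetzen von t = 2: s(2) = -120.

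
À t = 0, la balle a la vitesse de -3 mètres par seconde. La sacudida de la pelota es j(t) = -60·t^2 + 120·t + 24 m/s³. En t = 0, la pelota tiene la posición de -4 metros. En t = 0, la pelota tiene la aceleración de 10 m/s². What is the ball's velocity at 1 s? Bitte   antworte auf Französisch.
Pour résoudre ceci, nous devons prendre 2 primitives de notre équation du jerk j(t) = -60·t^2 + 120·t + 24. La primitive du jerk, avec a(0) = 10, donne l'accélération: a(t) = -20·t^3 + 60·t^2 + 24·t + 10. L'intégrale de l'accélération, avec v(0) = -3, donne la vitesse: v(t) = -5·t^4 + 20·t^3 + 12·t^2 + 10·t - 3. De l'équation de la vitesse v(t) = -5·t^4 + 20·t^3 + 12·t^2 + 10·t - 3, nous substituons t = 1 pour obtenir v = 34.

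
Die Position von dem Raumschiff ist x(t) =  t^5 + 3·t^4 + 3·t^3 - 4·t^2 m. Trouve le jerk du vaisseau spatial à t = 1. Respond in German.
Um dies zu lösen, müssen wir 3 Ableitungen unserer Gleichung für die Position x(t) = t^5 + 3·t^4 + 3·t^3 - 4·t^2 nehmen. Durch Ableiten von der Position erhalten wir die Geschwindigkeit: v(t) = 5·t^4 + 12·t^3 + 9·t^2 - 8·t. Die Ableitung von der Geschwindigkeit ergibt die Beschleunigung: a(t) = 20·t^3 + 36·t^2 + 18·t - 8. Mit d/dt von a(t) finden wir j(t) = 60·t^2 + 72·t + 18. Mit j(t) = 60·t^2 + 72·t + 18 und Einsetzen von t = 1, finden wir j = 150.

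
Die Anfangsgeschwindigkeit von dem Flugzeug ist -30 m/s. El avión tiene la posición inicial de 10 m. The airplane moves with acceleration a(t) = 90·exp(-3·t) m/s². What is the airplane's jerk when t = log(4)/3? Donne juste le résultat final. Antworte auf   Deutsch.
Der Ruck bei t = log(4)/3 ist j = -135/2.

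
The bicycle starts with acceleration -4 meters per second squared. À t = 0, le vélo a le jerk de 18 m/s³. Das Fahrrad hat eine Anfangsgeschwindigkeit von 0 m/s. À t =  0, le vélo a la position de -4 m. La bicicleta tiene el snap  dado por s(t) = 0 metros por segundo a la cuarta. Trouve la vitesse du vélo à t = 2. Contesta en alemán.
Wir müssen unsere Gleichung für den Snap s(t) = 0 3-mal integrieren. Das Integral von dem Snap ist der Ruck. Mit j(0) = 18 erhalten wir j(t) = 18. Die Stammfunktion von dem Ruck, mit a(0) = -4, ergibt die Beschleunigung: a(t) = 18·t - 4. Mit ∫a(t)dt und Anwendung von v(0) = 0, finden wir v(t) = t·(9·t - 4). Aus der Gleichung für die Geschwindigkeit v(t) = t·(9·t - 4), setzen wir t = 2 ein und erhalten v = 28.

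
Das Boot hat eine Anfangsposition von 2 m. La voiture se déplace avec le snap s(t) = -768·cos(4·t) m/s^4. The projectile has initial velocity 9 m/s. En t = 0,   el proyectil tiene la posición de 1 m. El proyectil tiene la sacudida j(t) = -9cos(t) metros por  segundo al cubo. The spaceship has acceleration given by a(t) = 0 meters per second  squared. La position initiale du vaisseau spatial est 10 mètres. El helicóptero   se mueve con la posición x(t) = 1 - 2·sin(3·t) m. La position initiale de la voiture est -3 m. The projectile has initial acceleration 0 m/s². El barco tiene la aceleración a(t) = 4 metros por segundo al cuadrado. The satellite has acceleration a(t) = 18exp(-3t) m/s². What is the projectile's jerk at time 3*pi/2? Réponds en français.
En utilisant j(t) = -9·cos(t) et en substituant t = 3*pi/2, nous trouvons j = 0.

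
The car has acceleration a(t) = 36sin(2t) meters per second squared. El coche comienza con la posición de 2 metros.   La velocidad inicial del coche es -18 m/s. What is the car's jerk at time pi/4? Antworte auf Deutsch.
Ausgehend von der Beschleunigung a(t) = 36·sin(2·t), nehmen wir 1 Ableitung. Mit d/dt von a(t) finden wir j(t) = 72·cos(2·t). Wir haben den Ruck j(t) = 72·cos(2·t). Durch Einsetzen von t = pi/4: j(pi/4) = 0.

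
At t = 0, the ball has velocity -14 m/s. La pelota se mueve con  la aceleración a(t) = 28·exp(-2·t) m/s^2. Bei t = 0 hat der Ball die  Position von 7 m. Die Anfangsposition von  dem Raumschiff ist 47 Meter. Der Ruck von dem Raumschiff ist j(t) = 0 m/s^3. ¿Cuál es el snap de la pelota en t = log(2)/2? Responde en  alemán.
Um dies zu lösen, müssen wir 2 Ableitungen unserer Gleichung für die Beschleunigung a(t) = 28·exp(-2·t) nehmen. Die Ableitung von der Beschleunigung ergibt den Ruck: j(t) = -56·exp(-2·t). Mit d/dt von j(t) finden wir s(t) = 112·exp(-2·t). Wir haben den Snap s(t) = 112·exp(-2·t). Durch Einsetzen von t = log(2)/2: s(log(2)/2) = 56.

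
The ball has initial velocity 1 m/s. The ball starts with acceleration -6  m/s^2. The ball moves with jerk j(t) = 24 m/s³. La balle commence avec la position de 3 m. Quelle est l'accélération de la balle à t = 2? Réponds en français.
Nous devons trouver la primitive de notre équation du jerk j(t) = 24 1 fois. L'intégrale du jerk est l'accélération. En utilisant a(0) = -6, nous obtenons a(t) = 24·t - 6. De l'équation de l'accélération a(t) = 24·t - 6, nous substituons t = 2 pour obtenir a = 42.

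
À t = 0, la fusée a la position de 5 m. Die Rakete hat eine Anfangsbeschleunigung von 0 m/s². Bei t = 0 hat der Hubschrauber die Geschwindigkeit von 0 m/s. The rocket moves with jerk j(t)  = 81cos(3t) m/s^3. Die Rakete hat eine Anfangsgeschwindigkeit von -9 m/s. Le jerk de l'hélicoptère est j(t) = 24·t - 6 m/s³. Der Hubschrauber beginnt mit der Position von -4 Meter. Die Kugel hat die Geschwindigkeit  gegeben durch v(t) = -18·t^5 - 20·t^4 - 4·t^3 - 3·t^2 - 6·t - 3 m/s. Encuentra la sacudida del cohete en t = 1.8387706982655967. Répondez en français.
En utilisant j(t) = 81·cos(3·t) et en substituant t = 1.8387706982655967, nous trouvons j = 58.3267897177747.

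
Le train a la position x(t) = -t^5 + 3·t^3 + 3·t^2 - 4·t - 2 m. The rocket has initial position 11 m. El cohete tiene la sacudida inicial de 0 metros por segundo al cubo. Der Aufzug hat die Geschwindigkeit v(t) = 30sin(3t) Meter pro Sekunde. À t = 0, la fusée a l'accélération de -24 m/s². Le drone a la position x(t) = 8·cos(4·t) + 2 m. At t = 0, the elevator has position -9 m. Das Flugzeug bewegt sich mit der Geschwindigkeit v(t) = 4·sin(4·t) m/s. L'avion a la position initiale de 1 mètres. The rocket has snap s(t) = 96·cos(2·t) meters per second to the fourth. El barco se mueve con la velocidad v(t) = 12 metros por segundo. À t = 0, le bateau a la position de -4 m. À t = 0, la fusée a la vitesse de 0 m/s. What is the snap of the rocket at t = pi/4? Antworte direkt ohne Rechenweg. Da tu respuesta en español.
En t = pi/4, s = 0.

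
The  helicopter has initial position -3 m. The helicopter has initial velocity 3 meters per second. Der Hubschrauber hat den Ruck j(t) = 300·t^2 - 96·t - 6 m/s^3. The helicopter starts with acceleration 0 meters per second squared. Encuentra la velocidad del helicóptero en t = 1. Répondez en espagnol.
Partiendo de la sacudida j(t) = 300·t^2 - 96·t - 6, tomamos 2 integrales. Tomando ∫j(t)dt y aplicando a(0) = 0, encontramos a(t) = 2·t·(50·t^2 - 24·t - 3). La antiderivada de la aceleración, con v(0) = 3, da la velocidad: v(t) = 25·t^4 - 16·t^3 - 3·t^2 + 3. Usando v(t) = 25·t^4 - 16·t^3 - 3·t^2 + 3 y sustituyendo t = 1, encontramos v = 9.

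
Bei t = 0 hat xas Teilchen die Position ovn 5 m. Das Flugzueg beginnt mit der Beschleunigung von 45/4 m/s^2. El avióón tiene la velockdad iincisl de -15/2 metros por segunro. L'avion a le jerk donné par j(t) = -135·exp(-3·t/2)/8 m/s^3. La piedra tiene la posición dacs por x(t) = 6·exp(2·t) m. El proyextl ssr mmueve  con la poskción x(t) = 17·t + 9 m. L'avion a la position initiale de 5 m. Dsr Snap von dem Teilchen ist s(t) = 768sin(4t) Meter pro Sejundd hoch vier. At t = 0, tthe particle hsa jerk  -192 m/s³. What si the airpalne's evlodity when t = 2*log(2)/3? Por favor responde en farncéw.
En partant du jerk j(t) = -135·exp(-3·t/2)/8, nous prenons 2 primitives. L'intégrale du jerk est l'accélération. En utilisant a(0) = 45/4, nous obtenons a(t) = 45·exp(-3·t/2)/4. L'intégrale de l'accélération, avec v(0) = -15/2, donne la vitesse: v(t) = -15·exp(-3·t/2)/2. En utilisant v(t) = -15·exp(-3·t/2)/2 et en substituant t = 2*log(2)/3, nous trouvons v = -15/4.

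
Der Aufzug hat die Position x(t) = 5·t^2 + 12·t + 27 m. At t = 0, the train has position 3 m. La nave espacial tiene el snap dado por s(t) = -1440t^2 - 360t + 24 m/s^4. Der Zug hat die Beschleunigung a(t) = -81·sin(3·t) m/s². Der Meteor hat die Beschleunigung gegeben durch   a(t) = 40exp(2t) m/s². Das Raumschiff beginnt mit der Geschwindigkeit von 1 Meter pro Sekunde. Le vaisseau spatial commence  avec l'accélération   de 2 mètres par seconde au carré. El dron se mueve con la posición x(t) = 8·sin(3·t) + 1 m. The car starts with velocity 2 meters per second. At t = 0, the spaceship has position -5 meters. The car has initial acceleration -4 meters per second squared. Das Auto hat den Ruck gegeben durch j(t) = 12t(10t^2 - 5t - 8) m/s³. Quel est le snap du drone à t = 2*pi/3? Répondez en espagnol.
Para resolver esto, necesitamos tomar 4 derivadas de nuestra ecuación de la posición x(t) = 8·sin(3·t) + 1. La derivada de la posición da la velocidad: v(t) = 24·cos(3·t). La derivada de la velocidad da la aceleración: a(t) = -72·sin(3·t). La derivada de la aceleración da la sacudida: j(t) = -216·cos(3·t). Derivando la sacudida, obtenemos el snap: s(t) = 648·sin(3·t). Tenemos el snap s(t) = 648·sin(3·t). Sustituyendo t = 2*pi/3: s(2*pi/3) = 0.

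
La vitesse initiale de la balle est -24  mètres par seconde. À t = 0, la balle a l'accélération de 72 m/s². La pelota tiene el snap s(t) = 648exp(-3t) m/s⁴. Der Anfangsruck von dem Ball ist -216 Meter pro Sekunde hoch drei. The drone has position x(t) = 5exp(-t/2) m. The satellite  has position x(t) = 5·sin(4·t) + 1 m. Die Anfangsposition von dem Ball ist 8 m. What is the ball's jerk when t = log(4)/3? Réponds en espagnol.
Debemos encontrar la antiderivada de nuestra ecuación del snap s(t) = 648·exp(-3·t) 1 vez. Integrando el snap y usando la condición inicial j(0) = -216, obtenemos j(t) = -216·exp(-3·t). De la ecuación de la sacudida j(t) = -216·exp(-3·t), sustituimos t = log(4)/3 para obtener j = -54.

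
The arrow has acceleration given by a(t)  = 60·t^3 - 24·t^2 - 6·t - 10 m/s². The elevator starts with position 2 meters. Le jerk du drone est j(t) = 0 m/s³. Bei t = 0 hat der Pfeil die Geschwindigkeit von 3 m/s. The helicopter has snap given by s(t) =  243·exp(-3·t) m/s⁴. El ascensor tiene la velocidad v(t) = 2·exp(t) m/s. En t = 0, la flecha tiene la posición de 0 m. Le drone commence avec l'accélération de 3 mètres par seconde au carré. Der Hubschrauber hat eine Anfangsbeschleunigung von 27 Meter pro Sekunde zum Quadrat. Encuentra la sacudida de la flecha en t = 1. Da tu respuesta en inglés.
Starting from acceleration a(t) = 60·t^3 - 24·t^2 - 6·t - 10, we take 1 derivative. Differentiating acceleration, we get jerk: j(t) = 180·t^2 - 48·t - 6. Using j(t) = 180·t^2 - 48·t - 6 and substituting t = 1, we find j = 126.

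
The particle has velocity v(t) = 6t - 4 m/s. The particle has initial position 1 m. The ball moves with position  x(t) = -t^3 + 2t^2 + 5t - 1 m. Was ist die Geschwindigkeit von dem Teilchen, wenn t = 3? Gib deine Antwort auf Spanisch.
Tenemos la velocidad v(t) = 6·t - 4. Sustituyendo t = 3: v(3) = 14.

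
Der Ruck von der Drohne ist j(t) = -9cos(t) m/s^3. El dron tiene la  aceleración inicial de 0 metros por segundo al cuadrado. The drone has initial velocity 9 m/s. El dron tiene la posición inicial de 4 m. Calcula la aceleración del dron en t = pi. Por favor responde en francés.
Pour résoudre ceci, nous devons prendre 1 intégrale de notre équation du jerk j(t) = -9·cos(t). En prenant ∫j(t)dt et en appliquant a(0) = 0, nous trouvons a(t) = -9·sin(t). De l'équation de l'accélération a(t) = -9·sin(t), nous substituons t = pi pour obtenir a = 0.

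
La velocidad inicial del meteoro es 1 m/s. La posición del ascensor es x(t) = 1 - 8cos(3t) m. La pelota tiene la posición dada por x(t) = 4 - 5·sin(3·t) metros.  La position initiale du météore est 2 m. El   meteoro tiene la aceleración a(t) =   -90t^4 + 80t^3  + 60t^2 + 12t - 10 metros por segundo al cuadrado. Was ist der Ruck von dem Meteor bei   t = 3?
Ausgehend von der Beschleunigung a(t) = -90·t^4 + 80·t^3 + 60·t^2 + 12·t - 10, nehmen wir 1 Ableitung. Mit d/dt von a(t) finden wir j(t) = -360·t^3 + 240·t^2 + 120·t + 12. Mit j(t) = -360·t^3 + 240·t^2 + 120·t + 12 und Einsetzen von t = 3, finden wir j = -7188.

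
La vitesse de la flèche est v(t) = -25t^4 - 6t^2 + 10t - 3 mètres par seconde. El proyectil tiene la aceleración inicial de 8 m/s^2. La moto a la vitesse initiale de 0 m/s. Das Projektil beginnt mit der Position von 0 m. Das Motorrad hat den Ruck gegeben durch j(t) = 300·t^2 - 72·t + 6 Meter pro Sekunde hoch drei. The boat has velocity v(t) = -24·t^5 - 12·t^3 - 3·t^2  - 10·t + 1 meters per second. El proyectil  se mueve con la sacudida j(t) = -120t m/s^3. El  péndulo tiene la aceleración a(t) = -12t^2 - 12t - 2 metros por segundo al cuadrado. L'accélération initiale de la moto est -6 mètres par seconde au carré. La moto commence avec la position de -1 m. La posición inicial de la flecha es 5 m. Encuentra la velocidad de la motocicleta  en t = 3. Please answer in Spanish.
Necesitamos integrar nuestra ecuación de la sacudida j(t) = 300·t^2 - 72·t + 6 2 veces. La integral de la sacudida, con a(0) = -6, da la aceleración: a(t) = 100·t^3 - 36·t^2 + 6·t - 6. La antiderivada de la aceleración es la velocidad. Usando v(0) = 0, obtenemos v(t) = t·(25·t^3 - 12·t^2 + 3·t - 6). Usando v(t) = t·(25·t^3 - 12·t^2 + 3·t - 6) y sustituyendo t = 3, encontramos v = 1710.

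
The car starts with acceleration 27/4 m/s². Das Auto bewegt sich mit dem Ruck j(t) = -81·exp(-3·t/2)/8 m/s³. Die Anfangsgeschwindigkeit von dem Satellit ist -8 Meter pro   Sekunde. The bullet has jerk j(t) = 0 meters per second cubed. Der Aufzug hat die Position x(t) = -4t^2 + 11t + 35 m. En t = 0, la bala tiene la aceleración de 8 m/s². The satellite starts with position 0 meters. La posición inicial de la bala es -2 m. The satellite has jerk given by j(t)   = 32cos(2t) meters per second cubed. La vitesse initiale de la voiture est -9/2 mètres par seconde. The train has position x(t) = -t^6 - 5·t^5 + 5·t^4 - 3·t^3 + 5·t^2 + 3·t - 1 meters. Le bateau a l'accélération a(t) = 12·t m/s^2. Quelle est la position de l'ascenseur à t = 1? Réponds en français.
De l'équation de la position x(t) = -4·t^2 + 11·t + 35, nous substituons t = 1 pour obtenir x = 42.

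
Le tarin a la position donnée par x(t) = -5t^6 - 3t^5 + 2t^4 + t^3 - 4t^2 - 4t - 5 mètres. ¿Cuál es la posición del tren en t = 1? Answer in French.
Nous avons la position x(t) = -5·t^6 - 3·t^5 + 2·t^4 + t^3 - 4·t^2 - 4·t - 5. En substituant t = 1: x(1) = -18.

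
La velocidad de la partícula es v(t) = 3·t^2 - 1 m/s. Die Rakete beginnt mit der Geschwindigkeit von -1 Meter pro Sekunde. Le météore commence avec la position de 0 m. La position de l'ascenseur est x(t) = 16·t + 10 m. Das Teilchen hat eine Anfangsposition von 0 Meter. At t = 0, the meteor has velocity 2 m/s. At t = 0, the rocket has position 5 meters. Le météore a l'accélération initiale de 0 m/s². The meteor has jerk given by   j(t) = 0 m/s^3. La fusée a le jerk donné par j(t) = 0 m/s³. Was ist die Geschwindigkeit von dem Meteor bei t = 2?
Wir müssen das Integral unserer Gleichung für den Ruck j(t) = 0 2-mal finden. Das Integral von dem Ruck ist die Beschleunigung. Mit a(0) = 0 erhalten wir a(t) = 0. Das Integral von der Beschleunigung ist die Geschwindigkeit. Mit v(0) = 2 erhalten wir v(t) = 2. Mit v(t) = 2 und Einsetzen von t = 2, finden wir v = 2.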